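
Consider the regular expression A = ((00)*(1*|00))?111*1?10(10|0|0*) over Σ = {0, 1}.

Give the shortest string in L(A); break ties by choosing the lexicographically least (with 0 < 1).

1110

By inspection of the expression, no string of length less than 4 matches, and 1110 is the lexicographically first match of length 4.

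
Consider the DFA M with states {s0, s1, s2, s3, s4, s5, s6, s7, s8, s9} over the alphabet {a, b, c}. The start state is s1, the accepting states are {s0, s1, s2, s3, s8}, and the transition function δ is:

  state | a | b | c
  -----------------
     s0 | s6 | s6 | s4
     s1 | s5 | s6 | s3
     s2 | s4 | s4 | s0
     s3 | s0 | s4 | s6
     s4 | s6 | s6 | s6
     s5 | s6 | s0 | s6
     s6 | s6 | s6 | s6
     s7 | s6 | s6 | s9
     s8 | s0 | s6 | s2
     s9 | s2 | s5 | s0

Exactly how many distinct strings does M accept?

The useful subgraph on states {s0, s1, s3, s5} is acyclic, so L(M) is finite; the longest accepting path visits 3 useful states, giving maximum string length 2.
Counting accepting paths from s1 by length: 1 of length 0, 1 of length 1, 2 of length 2. Total 4.

4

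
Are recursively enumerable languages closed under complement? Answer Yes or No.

If both L and its complement were r.e., running the two recognisers in parallel would decide L, so L would be recursive; but there are r.e. languages that are not recursive (e.g. the halting problem), and their complements are therefore not r.e.

No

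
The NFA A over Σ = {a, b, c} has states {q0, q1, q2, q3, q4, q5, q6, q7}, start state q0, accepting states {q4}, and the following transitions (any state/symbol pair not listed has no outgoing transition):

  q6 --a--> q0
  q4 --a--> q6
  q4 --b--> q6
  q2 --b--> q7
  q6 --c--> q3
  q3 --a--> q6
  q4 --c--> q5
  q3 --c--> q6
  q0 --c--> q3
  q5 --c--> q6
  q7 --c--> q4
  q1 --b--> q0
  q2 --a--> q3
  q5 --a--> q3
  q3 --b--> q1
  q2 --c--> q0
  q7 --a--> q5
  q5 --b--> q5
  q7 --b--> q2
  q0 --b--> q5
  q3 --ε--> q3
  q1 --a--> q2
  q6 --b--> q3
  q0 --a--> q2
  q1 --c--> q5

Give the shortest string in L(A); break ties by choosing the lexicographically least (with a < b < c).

abc

A breadth-first search from q0 reaches an accepting state first via the path q0 → q2 → q7 → q4 on input abc.
No string of length < 3 is accepted (BFS exhausts all shorter strings without reaching an accepting state), and abc is the lexicographically least accepting string of length 3.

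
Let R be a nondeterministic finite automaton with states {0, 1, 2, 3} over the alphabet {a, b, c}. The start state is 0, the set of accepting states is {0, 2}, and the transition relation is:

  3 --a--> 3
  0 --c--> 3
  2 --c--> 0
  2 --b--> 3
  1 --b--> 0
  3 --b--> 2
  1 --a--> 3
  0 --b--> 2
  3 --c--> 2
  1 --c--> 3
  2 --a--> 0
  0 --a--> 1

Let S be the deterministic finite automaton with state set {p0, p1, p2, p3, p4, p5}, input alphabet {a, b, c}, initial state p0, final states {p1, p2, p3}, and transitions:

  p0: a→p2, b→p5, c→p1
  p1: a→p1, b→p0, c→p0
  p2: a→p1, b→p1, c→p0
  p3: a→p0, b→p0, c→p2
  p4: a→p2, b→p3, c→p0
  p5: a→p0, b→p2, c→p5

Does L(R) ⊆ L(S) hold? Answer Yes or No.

No

The empty string ε is in L(R) but not in L(S).
So L(R) ⊄ L(S).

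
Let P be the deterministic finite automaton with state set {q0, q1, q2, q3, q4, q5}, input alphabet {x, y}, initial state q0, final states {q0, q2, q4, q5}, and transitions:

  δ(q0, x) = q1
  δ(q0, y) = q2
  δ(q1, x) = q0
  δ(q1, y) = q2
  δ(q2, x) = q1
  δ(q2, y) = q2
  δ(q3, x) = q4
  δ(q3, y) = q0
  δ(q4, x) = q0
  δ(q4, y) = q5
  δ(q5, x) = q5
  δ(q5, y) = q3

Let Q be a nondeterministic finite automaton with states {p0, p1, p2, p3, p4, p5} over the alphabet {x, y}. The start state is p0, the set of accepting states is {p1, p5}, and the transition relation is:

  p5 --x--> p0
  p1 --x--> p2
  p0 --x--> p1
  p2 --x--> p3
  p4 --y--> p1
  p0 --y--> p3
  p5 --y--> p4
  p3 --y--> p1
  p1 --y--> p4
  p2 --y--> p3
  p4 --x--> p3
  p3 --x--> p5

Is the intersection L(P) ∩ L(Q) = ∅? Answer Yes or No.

The string yy is accepted by both P and Q.
Hence L(P) ∩ L(Q) ≠ ∅.

No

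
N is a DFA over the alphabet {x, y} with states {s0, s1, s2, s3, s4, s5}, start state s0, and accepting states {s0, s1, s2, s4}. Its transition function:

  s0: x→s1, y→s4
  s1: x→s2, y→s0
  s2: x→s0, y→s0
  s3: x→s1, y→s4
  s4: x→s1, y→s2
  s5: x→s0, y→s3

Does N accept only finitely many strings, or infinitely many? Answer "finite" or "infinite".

State s0 is reachable from the start and can reach an accepting state, and it lies on the cycle s0 → s1 → s0.
Traversing that cycle any number of times yields accepted strings of unbounded length, so the language is infinite.

infinite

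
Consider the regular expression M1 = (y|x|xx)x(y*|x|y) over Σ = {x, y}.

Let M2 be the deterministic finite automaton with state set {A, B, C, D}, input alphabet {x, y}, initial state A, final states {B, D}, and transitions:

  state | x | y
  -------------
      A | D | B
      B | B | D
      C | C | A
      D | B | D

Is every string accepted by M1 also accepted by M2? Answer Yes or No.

Yes

Converting the expression M1 to a DFA (subset construction, then merging equivalent states) gives the minimal DFA with states {r0, r1, r2, r3, r4, r5, r6, r7}, start state r0, accepting states {r3, r5, r6, r7} and transitions r0: x→r1, y→r2; r1: x→r3, y→r4; r2: x→r5, y→r4; r3: x→r5, y→r6; r4: x→r4, y→r4; r5: x→r7, y→r6; r6: x→r4, y→r6; r7: x→r4, y→r4.
Exploring the product automaton M1 × M2 from the start pair (r0, A), following both machines on each input symbol, reaches 9 state pairs: (r0, A), (r1, D), (r2, B), (r3, B), (r4, D), (r5, B), (r6, D), (r4, B), (r7, B).
M1 accepts in {r3, r5, r6, r7} and M2 accepts in {B, D}. The reachable pairs whose M1-component is accepting are (r3, B), (r5, B), (r6, D), (r7, B); in each of them the M2-component is accepting too, so the product for L(M1) \ L(M2) (M1-component accepting, M2-component rejecting) has no reachable accepting pair and the difference is empty.
Hence every string in L(M1) is also in L(M2).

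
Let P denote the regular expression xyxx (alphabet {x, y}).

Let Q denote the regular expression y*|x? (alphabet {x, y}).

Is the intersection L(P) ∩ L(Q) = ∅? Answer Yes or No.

Converting the expression P to a DFA (subset construction, then merging equivalent states) gives the minimal DFA with states {p0, p1, p2, p3, p4, p5}, start state p0, accepting states {p5} and transitions p0: x→p1, y→p2; p1: x→p2, y→p3; p2: x→p2, y→p2; p3: x→p4, y→p2; p4: x→p5, y→p2; p5: x→p2, y→p2.
Converting the expression Q to a DFA (subset construction, then merging equivalent states) gives the minimal DFA with states {q0, q1, q2, q3}, start state q0, accepting states {q0, q1, q2} and transitions q0: x→q1, y→q2; q1: x→q3, y→q3; q2: x→q3, y→q2; q3: x→q3, y→q3.
Exploring the product automaton P × Q from the start pair (p0, q0), following both machines on each input symbol, reaches 7 state pairs: (p0, q0), (p1, q1), (p2, q2), (p2, q3), (p3, q3), (p4, q3), (p5, q3).
P accepts in {p5} and Q accepts in {q0, q1, q2}; no reachable pair has both components accepting, so no string drives both machines to acceptance simultaneously and L(P) ∩ L(Q) = ∅.
So no string is accepted by both, and the intersection is empty.

Yes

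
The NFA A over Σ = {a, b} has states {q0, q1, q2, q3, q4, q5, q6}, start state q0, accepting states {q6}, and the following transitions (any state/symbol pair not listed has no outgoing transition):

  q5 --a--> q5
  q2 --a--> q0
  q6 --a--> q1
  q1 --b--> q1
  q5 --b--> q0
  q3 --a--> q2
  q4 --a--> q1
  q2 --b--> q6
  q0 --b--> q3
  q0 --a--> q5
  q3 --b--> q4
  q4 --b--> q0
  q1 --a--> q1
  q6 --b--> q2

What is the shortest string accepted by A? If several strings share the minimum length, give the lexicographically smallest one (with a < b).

A breadth-first search from q0 reaches an accepting state first via the path q0 → q3 → q2 → q6 on input bab.
No string of length < 3 is accepted (BFS exhausts all shorter strings without reaching an accepting state), and bab is the lexicographically least accepting string of length 3.

bab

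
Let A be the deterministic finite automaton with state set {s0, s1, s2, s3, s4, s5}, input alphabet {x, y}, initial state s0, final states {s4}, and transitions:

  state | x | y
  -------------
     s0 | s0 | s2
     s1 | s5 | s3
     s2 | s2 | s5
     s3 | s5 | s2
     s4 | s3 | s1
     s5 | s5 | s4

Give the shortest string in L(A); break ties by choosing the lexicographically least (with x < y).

yyy

A breadth-first search from s0 reaches an accepting state first via the path s0 → s2 → s5 → s4 on input yyy.
No string of length < 3 is accepted (BFS exhausts all shorter strings without reaching an accepting state), and yyy is the lexicographically least accepting string of length 3.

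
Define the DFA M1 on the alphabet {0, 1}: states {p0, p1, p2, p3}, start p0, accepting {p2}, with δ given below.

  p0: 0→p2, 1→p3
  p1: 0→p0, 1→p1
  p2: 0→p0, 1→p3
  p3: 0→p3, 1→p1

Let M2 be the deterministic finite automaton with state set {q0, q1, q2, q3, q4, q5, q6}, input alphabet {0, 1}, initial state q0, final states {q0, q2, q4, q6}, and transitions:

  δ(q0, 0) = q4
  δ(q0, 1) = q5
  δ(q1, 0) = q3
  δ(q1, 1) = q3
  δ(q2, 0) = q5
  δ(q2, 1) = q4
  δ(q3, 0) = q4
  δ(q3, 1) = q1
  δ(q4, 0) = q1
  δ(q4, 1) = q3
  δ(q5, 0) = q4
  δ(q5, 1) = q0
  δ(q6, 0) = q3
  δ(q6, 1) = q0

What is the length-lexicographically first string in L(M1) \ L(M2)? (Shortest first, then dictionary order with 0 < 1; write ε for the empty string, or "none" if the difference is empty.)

The string 000 is accepted by M1 but not by M2.
No shorter string lies in the difference, and 000 is the lexicographically first length-3 string in L(M1) \ L(M2).

000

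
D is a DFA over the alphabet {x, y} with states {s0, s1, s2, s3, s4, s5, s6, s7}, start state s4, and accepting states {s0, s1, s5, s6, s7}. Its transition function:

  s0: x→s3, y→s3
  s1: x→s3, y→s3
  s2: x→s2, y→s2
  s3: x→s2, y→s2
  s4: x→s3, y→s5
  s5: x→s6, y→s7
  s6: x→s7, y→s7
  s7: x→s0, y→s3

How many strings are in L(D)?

8

The useful subgraph on states {s0, s4, s5, s6, s7} is acyclic, so L(D) is finite; the longest accepting path visits 5 useful states, giving maximum string length 4.
Counting accepting paths from s4 by length: 1 of length 1, 2 of length 2, 3 of length 3, 2 of length 4. Total 8.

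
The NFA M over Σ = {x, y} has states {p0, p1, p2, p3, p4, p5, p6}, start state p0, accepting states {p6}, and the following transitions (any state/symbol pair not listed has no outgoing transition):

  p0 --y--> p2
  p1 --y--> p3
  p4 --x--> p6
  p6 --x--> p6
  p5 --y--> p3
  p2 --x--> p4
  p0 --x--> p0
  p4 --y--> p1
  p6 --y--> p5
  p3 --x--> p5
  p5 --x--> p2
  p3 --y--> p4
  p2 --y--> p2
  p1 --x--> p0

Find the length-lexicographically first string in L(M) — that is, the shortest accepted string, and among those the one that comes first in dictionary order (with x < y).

A breadth-first search from p0 reaches an accepting state first via the path p0 → p2 → p4 → p6 on input yxx.
No string of length < 3 is accepted (BFS exhausts all shorter strings without reaching an accepting state), and yxx is the lexicographically least accepting string of length 3.

yxx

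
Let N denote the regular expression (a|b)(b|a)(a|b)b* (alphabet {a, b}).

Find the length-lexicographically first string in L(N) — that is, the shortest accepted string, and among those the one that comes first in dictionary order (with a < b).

By inspection of the expression, no string of length less than 3 matches, and aaa is the lexicographically first match of length 3.

aaa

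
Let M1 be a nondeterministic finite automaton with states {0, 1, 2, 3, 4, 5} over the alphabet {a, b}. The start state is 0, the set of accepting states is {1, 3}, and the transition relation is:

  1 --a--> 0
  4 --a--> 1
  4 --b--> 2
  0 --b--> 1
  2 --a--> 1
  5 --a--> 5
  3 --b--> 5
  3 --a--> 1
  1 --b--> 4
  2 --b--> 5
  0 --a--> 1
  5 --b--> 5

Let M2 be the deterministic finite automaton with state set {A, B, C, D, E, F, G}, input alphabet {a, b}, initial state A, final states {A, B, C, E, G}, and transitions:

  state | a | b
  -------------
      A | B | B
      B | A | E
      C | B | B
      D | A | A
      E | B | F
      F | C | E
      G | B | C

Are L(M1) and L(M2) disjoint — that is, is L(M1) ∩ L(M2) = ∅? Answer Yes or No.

No

The string a is accepted by both M1 and M2.
Hence L(M1) ∩ L(M2) ≠ ∅.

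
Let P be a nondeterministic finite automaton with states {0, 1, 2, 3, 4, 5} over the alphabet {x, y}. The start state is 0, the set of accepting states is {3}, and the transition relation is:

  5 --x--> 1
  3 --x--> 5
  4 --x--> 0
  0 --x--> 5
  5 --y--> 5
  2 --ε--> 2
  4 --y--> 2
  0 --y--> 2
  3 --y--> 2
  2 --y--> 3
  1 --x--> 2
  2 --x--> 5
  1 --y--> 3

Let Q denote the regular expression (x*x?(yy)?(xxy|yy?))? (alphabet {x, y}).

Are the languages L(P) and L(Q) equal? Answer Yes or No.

No

The string xyxy is accepted by P but rejected by Q.
So L(P) ≠ L(Q).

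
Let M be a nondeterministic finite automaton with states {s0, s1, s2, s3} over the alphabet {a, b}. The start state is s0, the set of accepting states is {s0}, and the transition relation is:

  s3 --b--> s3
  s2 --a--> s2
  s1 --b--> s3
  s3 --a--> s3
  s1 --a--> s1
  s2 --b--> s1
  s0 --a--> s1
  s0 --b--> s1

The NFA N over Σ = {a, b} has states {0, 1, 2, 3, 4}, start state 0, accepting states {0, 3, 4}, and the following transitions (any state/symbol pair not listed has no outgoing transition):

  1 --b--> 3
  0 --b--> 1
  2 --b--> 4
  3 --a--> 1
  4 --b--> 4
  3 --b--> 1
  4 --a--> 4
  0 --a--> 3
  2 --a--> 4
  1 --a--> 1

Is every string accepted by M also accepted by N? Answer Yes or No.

Exploring the product automaton M × N from the start pair (s0, 0), following both machines on each input symbol, reaches 5 state pairs: (s0, 0), (s1, 3), (s1, 1), (s3, 1), (s3, 3).
M accepts in {s0} and N accepts in {0, 3, 4}. The reachable pairs whose M-component is accepting are (s0, 0); in each of them the N-component is accepting too, so the product for L(M) \ L(N) (M-component accepting, N-component rejecting) has no reachable accepting pair and the difference is empty.
Hence every string in L(M) is also in L(N).

Yes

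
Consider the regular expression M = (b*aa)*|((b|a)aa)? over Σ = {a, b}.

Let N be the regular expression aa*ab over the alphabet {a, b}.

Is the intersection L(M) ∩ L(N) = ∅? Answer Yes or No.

Converting the expression M to a DFA (subset construction, then merging equivalent states) gives the minimal DFA with states {m0, m1, m2, m3, m4, m5, m6, m7}, start state m0, accepting states {m0, m3, m6, m7} and transitions m0: a→m1, b→m2; m1: a→m3, b→m4; m2: a→m5, b→m2; m3: a→m6, b→m2; m4: a→m4, b→m4; m5: a→m7, b→m4; m6: a→m7, b→m4; m7: a→m5, b→m2.
Converting the expression N to a DFA (subset construction, then merging equivalent states) gives the minimal DFA with states {n0, n1, n2, n3, n4}, start state n0, accepting states {n4} and transitions n0: a→n1, b→n2; n1: a→n3, b→n2; n2: a→n2, b→n2; n3: a→n3, b→n4; n4: a→n2, b→n2.
Exploring the product automaton M × N from the start pair (m0, n0), following both machines on each input symbol, reaches 12 state pairs: (m0, n0), (m1, n1), (m2, n2), (m3, n3), (m4, n2), (m5, n2), (m6, n3), (m2, n4), (m7, n2), (m7, n3), (m4, n4), (m5, n3).
M accepts in {m0, m3, m6, m7} and N accepts in {n4}; no reachable pair has both components accepting, so no string drives both machines to acceptance simultaneously and L(M) ∩ L(N) = ∅.
So no string is accepted by both, and the intersection is empty.

Yes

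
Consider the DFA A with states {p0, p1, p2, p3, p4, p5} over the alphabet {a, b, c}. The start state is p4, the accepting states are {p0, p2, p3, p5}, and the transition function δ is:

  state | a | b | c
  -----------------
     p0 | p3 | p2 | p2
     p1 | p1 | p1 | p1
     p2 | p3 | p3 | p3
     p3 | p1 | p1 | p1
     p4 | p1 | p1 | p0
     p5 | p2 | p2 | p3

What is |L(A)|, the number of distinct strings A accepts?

10

The useful subgraph on states {p0, p2, p3, p4} is acyclic, so L(A) is finite; the longest accepting path visits 4 useful states, giving maximum string length 3.
Counting accepting paths from p4 by length: 1 of length 1, 3 of length 2, 6 of length 3. Total 10.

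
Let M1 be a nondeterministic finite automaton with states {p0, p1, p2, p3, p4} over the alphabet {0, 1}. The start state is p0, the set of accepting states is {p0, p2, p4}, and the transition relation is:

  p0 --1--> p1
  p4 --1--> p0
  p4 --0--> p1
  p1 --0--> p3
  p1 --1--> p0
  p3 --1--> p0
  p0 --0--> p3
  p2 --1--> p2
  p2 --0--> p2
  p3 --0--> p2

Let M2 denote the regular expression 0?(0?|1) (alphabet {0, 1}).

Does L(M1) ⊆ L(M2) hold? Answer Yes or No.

The string 11 is in L(M1) but not in L(M2).
So L(M1) ⊄ L(M2).

No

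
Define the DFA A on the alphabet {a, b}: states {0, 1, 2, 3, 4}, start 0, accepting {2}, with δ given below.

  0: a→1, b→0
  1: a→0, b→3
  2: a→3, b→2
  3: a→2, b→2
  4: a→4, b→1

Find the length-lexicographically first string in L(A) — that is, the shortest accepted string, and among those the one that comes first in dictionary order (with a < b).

A breadth-first search from 0 reaches an accepting state first via the path 0 → 1 → 3 → 2 on input aba.
No string of length < 3 is accepted (BFS exhausts all shorter strings without reaching an accepting state), and aba is the lexicographically least accepting string of length 3.

aba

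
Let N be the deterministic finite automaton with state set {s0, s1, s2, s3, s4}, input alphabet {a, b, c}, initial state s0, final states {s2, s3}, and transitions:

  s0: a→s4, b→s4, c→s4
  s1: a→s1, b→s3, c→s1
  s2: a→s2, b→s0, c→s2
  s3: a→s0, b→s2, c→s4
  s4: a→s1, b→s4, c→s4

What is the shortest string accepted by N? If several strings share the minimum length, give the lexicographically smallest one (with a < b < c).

A breadth-first search from s0 reaches an accepting state first via the path s0 → s4 → s1 → s3 on input aab.
No string of length < 3 is accepted (BFS exhausts all shorter strings without reaching an accepting state), and aab is the lexicographically least accepting string of length 3.

aab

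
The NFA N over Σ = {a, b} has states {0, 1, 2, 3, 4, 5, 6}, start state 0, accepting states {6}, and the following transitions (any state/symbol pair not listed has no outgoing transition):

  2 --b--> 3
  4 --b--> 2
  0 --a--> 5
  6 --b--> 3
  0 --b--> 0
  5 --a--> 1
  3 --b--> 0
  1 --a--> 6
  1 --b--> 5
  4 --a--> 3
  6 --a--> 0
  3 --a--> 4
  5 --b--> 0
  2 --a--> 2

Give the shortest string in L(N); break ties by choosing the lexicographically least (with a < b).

aaa

A breadth-first search from 0 reaches an accepting state first via the path 0 → 5 → 1 → 6 on input aaa.
No string of length < 3 is accepted (BFS exhausts all shorter strings without reaching an accepting state), and aaa is the lexicographically least accepting string of length 3.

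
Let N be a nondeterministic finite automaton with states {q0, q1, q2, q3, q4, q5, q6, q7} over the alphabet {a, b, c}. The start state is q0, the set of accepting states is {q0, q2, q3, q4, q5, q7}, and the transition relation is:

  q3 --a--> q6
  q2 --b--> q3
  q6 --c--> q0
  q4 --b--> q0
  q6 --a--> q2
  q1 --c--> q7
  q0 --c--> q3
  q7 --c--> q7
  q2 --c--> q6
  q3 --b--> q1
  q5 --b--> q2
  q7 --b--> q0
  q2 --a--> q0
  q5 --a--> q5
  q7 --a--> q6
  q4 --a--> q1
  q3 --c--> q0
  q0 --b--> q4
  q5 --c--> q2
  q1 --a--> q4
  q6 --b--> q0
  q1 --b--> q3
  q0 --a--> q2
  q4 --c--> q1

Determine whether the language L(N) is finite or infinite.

State q0 is reachable from the start and can reach an accepting state, and it lies on the cycle q0 → q2 → q0.
Traversing that cycle any number of times yields accepted strings of unbounded length, so the language is infinite.

infinite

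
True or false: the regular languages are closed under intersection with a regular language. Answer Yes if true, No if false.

This is a special case of closure under intersection: the product of the two DFAs, accepting on F₁ × F₂, recognises the intersection.
So the regular languages are closed under intersection with a regular language.

Yes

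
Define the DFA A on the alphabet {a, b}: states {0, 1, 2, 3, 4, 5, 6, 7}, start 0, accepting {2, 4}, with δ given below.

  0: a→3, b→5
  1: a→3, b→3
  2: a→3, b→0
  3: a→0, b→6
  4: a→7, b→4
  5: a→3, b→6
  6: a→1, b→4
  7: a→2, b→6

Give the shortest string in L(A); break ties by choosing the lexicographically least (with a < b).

A breadth-first search from 0 reaches an accepting state first via the path 0 → 3 → 6 → 4 on input abb.
No string of length < 3 is accepted (BFS exhausts all shorter strings without reaching an accepting state), and abb is the lexicographically least accepting string of length 3.

abb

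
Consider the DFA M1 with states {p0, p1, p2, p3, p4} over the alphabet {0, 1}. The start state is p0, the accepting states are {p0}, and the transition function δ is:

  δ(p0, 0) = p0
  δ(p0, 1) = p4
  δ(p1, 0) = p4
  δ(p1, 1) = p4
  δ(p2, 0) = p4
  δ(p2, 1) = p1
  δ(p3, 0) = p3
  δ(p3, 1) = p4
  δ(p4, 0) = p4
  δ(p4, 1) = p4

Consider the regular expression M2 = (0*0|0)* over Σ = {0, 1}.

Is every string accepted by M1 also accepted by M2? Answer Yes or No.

Yes

Converting the expression M2 to a DFA (subset construction, then merging equivalent states) gives the minimal DFA with states {r0, r1}, start state r0, accepting states {r0} and transitions r0: 0→r0, 1→r1; r1: 0→r1, 1→r1.
Exploring the product automaton M1 × M2 from the start pair (p0, r0), following both machines on each input symbol, reaches 2 state pairs: (p0, r0), (p4, r1).
M1 accepts in {p0} and M2 accepts in {r0}. The reachable pairs whose M1-component is accepting are (p0, r0); in each of them the M2-component is accepting too, so the product for L(M1) \ L(M2) (M1-component accepting, M2-component rejecting) has no reachable accepting pair and the difference is empty.
Hence every string in L(M1) is also in L(M2).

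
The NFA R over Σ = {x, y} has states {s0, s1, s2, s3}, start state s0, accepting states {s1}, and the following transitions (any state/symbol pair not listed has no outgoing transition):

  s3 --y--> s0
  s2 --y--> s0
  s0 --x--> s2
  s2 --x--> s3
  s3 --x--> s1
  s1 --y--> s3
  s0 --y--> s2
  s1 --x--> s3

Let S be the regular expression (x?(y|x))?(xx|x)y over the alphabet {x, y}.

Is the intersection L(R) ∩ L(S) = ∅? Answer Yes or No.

Converting the expression S to a DFA (subset construction, then merging equivalent states) gives the minimal DFA with states {r0, r1, r2, r3, r4, r5, r6, r7, r8}, start state r0, accepting states {r4, r7} and transitions r0: x→r1, y→r2; r1: x→r3, y→r4; r2: x→r5, y→r6; r3: x→r5, y→r7; r4: x→r5, y→r6; r5: x→r8, y→r7; r6: x→r6, y→r6; r7: x→r6, y→r6; r8: x→r6, y→r7.
Exploring the product automaton R × S from the start pair (s0, r0), following both machines on each input symbol, reaches 16 state pairs: (s0, r0), (s2, r1), (s2, r2), (s3, r3), (s0, r4), (s3, r5), (s0, r6), (s1, r5), (s0, r7), (s2, r5), (s2, r6), (s1, r8), (s3, r8), (s3, r7), (s3, r6), (s1, r6).
R accepts in {s1} and S accepts in {r4, r7}; no reachable pair has both components accepting, so no string drives both machines to acceptance simultaneously and L(R) ∩ L(S) = ∅.
So no string is accepted by both, and the intersection is empty.

Yes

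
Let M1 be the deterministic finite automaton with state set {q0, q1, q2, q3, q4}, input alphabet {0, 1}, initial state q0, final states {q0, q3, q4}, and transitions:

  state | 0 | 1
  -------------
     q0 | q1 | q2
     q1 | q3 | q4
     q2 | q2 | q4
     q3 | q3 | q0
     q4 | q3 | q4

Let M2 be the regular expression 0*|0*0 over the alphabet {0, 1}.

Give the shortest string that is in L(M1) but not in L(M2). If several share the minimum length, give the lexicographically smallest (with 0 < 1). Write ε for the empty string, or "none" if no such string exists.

01

The string 01 is accepted by M1 but not by M2.
No shorter string lies in the difference, and 01 is the lexicographically first length-2 string in L(M1) \ L(M2).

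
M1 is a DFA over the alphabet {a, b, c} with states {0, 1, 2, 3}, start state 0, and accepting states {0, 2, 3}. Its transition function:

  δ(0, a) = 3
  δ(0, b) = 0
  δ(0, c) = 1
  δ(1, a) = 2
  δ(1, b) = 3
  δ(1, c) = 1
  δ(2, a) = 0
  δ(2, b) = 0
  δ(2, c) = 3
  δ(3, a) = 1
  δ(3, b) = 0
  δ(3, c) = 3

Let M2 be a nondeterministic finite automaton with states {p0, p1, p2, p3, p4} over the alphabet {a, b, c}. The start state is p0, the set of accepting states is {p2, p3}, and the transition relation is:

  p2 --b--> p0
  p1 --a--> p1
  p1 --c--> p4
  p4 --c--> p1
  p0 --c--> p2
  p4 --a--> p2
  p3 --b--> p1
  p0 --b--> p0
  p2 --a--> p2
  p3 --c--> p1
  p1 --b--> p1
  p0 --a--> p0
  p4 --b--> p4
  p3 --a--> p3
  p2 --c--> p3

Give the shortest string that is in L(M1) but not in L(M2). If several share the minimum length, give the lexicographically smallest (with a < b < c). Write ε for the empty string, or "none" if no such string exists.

The empty string ε is accepted by M1 but not by M2.
Since ε is the unique shortest string, it is the required witness.

ε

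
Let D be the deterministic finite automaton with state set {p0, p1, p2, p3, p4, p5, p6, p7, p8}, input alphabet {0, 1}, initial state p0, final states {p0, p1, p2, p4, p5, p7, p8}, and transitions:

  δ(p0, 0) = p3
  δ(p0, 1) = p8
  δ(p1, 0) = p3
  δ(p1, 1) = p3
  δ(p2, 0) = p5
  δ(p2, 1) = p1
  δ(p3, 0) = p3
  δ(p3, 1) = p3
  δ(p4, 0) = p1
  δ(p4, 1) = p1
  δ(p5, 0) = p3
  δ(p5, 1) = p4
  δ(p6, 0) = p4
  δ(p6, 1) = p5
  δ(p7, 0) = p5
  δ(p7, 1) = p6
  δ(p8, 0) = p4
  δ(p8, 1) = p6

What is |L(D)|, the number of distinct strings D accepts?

The useful subgraph on states {p0, p1, p4, p5, p6, p8} is acyclic, so L(D) is finite; the longest accepting path visits 6 useful states, giving maximum string length 5.
Counting accepting paths from p0 by length: 1 of length 0, 1 of length 1, 1 of length 2, 4 of length 3, 3 of length 4, 2 of length 5. Total 12.

12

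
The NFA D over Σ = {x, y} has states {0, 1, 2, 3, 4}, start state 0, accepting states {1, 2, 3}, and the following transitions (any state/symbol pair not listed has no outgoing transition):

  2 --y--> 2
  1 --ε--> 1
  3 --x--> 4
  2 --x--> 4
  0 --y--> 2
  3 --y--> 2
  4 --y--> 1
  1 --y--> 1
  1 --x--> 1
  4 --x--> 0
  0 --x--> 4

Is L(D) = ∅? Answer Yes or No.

No

The string y is accepted: the run 0 → 2 ends in the accepting state 2.
Since at least one string is accepted, L(D) is not empty.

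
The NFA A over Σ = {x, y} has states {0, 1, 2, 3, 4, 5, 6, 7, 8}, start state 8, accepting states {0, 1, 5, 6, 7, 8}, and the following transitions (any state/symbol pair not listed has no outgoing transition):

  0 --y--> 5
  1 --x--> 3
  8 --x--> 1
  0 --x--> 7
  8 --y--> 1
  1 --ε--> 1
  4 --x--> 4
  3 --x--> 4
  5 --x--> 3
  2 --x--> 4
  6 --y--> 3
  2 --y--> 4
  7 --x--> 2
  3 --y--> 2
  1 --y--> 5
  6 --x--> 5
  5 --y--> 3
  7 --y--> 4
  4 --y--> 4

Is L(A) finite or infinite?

The useful states (reachable from 8 and able to reach an accepting state) are {1, 5, 8}.
Restricted to these states the transition graph has no cycle, so every accepting path has bounded length and L is finite.

finite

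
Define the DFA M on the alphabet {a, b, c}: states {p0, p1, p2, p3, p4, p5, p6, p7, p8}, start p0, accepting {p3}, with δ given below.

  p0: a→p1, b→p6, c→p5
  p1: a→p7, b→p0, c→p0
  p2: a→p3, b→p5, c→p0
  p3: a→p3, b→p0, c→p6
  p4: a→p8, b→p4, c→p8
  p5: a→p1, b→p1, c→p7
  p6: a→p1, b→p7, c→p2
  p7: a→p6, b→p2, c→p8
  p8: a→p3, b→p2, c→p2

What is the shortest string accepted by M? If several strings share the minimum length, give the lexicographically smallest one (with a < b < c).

A breadth-first search from p0 reaches an accepting state first via the path p0 → p6 → p2 → p3 on input bca.
No string of length < 3 is accepted (BFS exhausts all shorter strings without reaching an accepting state), and bca is the lexicographically least accepting string of length 3.

bca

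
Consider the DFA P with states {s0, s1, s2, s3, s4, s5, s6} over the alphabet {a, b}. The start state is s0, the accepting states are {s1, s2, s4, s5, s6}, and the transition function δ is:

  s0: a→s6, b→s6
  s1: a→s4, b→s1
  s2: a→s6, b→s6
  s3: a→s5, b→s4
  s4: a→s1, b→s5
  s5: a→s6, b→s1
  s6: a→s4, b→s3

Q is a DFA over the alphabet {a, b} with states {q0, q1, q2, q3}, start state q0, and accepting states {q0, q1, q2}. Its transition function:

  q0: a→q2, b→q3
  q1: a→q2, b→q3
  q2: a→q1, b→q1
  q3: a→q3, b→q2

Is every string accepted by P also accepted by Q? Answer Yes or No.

No

The string b is in L(P) but not in L(Q).
So L(P) ⊄ L(Q).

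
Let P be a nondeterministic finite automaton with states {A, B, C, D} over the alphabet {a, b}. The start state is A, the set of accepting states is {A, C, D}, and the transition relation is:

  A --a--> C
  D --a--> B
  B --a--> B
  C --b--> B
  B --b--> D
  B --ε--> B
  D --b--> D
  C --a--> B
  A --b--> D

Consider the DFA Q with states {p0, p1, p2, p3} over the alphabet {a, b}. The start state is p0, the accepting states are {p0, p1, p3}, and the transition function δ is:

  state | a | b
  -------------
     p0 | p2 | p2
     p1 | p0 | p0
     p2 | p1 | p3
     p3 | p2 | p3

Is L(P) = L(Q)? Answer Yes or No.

No

The string a is accepted by P but rejected by Q.
So L(P) ≠ L(Q).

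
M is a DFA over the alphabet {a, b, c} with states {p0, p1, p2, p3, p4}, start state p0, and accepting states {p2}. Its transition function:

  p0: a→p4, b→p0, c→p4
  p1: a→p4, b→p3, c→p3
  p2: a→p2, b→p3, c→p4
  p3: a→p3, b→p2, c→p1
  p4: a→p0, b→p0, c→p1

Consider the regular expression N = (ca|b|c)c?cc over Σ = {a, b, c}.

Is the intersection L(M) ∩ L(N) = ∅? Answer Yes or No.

Yes

Converting the expression N to a DFA (subset construction, then merging equivalent states) gives the minimal DFA with states {n0, n1, n2, n3, n4, n5, n6}, start state n0, accepting states {n5, n6} and transitions n0: a→n1, b→n2, c→n3; n1: a→n1, b→n1, c→n1; n2: a→n1, b→n1, c→n4; n3: a→n2, b→n1, c→n4; n4: a→n1, b→n1, c→n5; n5: a→n1, b→n1, c→n6; n6: a→n1, b→n1, c→n1.
Exploring the product automaton M × N from the start pair (p0, n0), following both machines on each input symbol, reaches 14 state pairs: (p0, n0), (p4, n1), (p0, n2), (p4, n3), (p0, n1), (p1, n1), (p4, n4), (p1, n4), (p3, n1), (p1, n5), (p3, n5), (p2, n1), (p3, n6), (p1, n6).
M accepts in {p2} and N accepts in {n5, n6}; no reachable pair has both components accepting, so no string drives both machines to acceptance simultaneously and L(M) ∩ L(N) = ∅.
So no string is accepted by both, and the intersection is empty.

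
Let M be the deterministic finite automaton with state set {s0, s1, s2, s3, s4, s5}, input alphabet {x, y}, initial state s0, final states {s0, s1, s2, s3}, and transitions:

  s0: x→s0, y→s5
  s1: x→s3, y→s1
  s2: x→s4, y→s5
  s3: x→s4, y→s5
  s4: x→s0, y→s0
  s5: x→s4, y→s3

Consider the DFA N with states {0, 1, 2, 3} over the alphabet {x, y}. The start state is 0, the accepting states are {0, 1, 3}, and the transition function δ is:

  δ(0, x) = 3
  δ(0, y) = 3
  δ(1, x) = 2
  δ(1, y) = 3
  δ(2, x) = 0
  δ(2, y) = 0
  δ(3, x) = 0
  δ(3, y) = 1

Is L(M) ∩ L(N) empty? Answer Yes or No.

No

The empty string ε is accepted by both M and N.
Hence L(M) ∩ L(N) ≠ ∅.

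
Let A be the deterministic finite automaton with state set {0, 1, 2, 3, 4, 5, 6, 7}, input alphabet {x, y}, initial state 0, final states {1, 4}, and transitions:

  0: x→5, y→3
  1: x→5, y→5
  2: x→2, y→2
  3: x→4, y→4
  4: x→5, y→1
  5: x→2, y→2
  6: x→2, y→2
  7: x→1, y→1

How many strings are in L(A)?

The useful subgraph on states {0, 1, 3, 4} is acyclic, so L(A) is finite; the longest accepting path visits 4 useful states, giving maximum string length 3.
Counting accepting paths from 0 by length: 2 of length 2, 2 of length 3. Total 4.

4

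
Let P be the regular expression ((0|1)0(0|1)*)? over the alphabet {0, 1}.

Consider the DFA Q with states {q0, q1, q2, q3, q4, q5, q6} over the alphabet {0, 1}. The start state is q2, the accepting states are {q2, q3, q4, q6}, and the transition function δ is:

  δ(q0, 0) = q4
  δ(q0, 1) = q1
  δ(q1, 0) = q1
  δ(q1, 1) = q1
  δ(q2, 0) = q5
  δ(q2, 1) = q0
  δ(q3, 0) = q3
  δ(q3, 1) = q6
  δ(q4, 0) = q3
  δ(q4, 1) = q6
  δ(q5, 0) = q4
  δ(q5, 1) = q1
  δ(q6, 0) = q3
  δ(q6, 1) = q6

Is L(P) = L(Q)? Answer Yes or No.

Converting the expression P to a DFA (subset construction, then merging equivalent states) gives the minimal DFA with states {p0, p1, p2, p3}, start state p0, accepting states {p0, p2} and transitions p0: 0→p1, 1→p1; p1: 0→p2, 1→p3; p2: 0→p2, 1→p2; p3: 0→p3, 1→p3.
Exploring the product automaton P × Q from the start pair (p0, q2), following both machines on each input symbol, reaches 7 state pairs: (p0, q2), (p1, q5), (p1, q0), (p2, q4), (p3, q1), (p2, q3), (p2, q6).
P accepts in {p0, p2} and Q accepts in {q2, q3, q4, q6}. In every reachable pair the two components are either both accepting — (p0, q2), (p2, q4), (p2, q3), (p2, q6) — or both non-accepting, so no string is accepted by exactly one of the machines: L(P) \ L(Q) and L(Q) \ L(P) are both empty.
Hence every string is accepted by P iff it is accepted by Q, and the two languages coincide.

Yes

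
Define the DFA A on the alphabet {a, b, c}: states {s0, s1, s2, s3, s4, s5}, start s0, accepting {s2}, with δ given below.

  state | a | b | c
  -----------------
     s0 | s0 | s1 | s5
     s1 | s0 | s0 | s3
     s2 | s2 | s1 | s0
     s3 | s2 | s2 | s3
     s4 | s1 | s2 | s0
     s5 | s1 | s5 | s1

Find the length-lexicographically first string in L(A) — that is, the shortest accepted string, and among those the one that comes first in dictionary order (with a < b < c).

bca

A breadth-first search from s0 reaches an accepting state first via the path s0 → s1 → s3 → s2 on input bca.
No string of length < 3 is accepted (BFS exhausts all shorter strings without reaching an accepting state), and bca is the lexicographically least accepting string of length 3.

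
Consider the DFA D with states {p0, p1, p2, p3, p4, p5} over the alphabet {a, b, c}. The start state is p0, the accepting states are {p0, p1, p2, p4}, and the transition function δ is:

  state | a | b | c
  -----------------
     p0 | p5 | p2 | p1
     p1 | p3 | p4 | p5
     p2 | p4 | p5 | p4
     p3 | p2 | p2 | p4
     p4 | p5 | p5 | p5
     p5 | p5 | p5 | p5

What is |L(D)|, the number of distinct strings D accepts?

The useful subgraph on states {p0, p1, p2, p3, p4} is acyclic, so L(D) is finite; the longest accepting path visits 5 useful states, giving maximum string length 4.
Counting accepting paths from p0 by length: 1 of length 0, 2 of length 1, 3 of length 2, 3 of length 3, 4 of length 4. Total 13.

13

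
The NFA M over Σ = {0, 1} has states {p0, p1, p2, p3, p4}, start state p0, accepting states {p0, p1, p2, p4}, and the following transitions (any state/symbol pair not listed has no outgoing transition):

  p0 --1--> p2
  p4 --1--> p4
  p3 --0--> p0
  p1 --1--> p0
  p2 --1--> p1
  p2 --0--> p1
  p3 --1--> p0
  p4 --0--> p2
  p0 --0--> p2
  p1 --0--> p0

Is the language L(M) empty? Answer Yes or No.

No

The empty string ε is accepted: the run p0 ends in the accepting state p0.
Since at least one string is accepted, L(M) is not empty.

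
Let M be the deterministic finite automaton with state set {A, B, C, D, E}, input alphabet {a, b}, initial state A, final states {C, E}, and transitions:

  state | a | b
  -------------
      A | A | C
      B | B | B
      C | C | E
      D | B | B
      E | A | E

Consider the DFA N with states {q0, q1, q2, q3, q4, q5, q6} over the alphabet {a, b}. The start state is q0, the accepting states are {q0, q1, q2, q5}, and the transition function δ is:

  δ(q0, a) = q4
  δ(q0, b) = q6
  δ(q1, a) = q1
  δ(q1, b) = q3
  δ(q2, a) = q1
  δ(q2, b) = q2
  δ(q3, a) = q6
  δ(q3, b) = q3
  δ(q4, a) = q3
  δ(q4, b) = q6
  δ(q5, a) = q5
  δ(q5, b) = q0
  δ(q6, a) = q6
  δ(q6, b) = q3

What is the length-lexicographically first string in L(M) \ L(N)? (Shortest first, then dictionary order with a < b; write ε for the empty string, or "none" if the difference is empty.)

The string b is accepted by M but not by N.
No shorter string lies in the difference, and b is the lexicographically first length-1 string in L(M) \ L(N).

b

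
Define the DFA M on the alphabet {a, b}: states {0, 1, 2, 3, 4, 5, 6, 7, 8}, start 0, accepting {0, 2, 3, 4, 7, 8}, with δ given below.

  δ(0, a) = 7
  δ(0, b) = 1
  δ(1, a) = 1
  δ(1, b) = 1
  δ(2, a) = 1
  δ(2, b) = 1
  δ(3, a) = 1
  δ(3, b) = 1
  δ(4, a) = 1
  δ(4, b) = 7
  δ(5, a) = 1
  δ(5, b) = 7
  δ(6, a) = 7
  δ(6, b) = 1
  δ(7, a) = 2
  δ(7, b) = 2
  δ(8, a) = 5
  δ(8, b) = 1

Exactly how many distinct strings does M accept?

4

The useful subgraph on states {0, 2, 7} is acyclic, so L(M) is finite; the longest accepting path visits 3 useful states, giving maximum string length 2.
Counting accepting paths from 0 by length: 1 of length 0, 1 of length 1, 2 of length 2. Total 4.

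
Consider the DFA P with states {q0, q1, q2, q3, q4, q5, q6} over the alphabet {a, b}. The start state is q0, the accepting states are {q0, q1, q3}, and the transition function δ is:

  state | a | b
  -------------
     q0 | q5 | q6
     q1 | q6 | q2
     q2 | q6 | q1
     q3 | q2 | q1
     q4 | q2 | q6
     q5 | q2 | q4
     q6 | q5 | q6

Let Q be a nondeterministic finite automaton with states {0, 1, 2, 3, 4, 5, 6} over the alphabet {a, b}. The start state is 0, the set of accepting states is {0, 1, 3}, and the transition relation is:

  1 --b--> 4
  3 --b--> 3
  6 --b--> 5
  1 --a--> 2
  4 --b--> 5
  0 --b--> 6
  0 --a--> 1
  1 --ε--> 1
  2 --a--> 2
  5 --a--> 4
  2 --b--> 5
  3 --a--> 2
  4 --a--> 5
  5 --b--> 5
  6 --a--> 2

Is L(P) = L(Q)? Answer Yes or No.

No

The string aab is accepted by P but rejected by Q.
So L(P) ≠ L(Q).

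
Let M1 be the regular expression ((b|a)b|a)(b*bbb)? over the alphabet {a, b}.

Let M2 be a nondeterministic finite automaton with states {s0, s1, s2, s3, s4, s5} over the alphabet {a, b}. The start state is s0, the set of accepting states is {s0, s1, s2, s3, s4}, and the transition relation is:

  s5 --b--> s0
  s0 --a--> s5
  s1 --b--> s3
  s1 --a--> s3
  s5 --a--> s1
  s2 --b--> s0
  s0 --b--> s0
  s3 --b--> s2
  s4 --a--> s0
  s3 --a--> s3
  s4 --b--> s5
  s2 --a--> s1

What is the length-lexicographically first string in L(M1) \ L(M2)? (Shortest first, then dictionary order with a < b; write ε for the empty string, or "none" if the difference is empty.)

a

The string a is accepted by M1 but not by M2.
No shorter string lies in the difference, and a is the lexicographically first length-1 string in L(M1) \ L(M2).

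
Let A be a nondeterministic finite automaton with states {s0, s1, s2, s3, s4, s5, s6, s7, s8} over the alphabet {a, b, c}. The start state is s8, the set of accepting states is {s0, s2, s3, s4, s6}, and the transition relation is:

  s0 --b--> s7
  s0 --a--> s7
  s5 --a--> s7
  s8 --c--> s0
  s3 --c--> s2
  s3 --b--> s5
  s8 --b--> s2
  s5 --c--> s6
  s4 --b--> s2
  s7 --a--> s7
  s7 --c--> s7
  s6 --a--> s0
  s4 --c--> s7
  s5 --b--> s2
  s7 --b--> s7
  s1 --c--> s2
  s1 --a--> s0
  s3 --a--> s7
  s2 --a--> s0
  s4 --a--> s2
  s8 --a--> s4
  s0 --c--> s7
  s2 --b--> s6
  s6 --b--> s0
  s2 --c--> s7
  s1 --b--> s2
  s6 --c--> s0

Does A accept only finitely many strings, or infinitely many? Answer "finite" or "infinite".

finite

The useful states (reachable from s8 and able to reach an accepting state) are {s0, s2, s4, s6, s8}.
Restricted to these states the transition graph has no cycle, so every accepting path has bounded length and L is finite.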